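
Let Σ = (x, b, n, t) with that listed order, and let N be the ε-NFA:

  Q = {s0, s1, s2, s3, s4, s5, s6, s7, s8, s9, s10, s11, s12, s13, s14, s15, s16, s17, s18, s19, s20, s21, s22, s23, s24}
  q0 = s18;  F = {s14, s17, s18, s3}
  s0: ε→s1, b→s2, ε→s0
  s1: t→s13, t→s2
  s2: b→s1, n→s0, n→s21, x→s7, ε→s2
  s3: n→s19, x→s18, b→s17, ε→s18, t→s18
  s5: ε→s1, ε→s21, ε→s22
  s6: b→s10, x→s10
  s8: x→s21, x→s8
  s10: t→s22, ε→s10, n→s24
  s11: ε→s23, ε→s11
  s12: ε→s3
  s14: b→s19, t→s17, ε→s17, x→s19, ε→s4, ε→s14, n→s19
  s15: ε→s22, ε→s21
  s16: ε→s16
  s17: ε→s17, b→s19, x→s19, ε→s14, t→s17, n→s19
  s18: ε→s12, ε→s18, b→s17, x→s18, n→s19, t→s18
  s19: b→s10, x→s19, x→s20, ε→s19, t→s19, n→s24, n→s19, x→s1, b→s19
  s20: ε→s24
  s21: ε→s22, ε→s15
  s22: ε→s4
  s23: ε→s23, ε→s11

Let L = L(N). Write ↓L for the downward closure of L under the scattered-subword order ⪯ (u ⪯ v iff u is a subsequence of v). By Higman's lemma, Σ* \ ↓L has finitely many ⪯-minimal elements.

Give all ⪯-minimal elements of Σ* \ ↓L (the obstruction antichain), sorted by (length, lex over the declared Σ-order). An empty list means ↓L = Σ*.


|Q|=25, |F|=4, |δ|=65 (28 ε).
min D↑ (3 st, q0=0, F={2}): 0:x→0,b→1,n→2,t→0 1:x→2,b→2,n→2,t→1 2:x→2,b→2,n→2,t→2 [Hopcroft].
'n': N↓-sim [18, 13] end={s0,s1,s10,s13,s15,s19,s2,s20,s21,s22,s24,s4,…} ∉↓L; 1/1 deletions ∈↓L.
'bx': |S_i|=[18, 15, 13] end={s0,s1,s10,s13,s15,s19,s2,s20,s21,s22,s24,s4,…} — reject; 2/2 deletions ∈↓L.
'bb': |S_i|=[18, 15, 13] end={s0,s1,s10,s13,s15,s19,s2,s20,s21,s22,s24,s4,…} — reject; 2/2 single-dels accept.
3 words, ⪯-incomp.

min(Σ*\↓L) = [n, bx, bb].


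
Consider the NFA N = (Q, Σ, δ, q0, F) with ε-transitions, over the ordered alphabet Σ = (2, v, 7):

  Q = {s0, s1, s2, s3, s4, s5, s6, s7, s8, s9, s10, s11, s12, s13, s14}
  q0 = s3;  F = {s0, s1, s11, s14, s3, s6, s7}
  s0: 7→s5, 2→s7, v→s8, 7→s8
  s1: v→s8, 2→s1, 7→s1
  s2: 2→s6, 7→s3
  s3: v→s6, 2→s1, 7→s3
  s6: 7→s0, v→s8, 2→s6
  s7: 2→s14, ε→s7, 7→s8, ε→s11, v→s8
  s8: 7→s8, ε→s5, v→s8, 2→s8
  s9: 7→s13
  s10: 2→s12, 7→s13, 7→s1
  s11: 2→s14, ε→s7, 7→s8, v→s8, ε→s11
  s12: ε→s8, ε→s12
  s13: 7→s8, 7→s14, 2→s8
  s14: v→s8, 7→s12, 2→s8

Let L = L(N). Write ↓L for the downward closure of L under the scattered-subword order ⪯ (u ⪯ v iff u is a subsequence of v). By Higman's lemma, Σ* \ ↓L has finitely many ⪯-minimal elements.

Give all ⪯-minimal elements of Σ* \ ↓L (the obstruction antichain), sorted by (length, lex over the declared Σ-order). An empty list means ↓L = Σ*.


|Q|=15, |F|=7, |δ|=41 (7 ε).
min D↑ (7 st, q0=0, F={3}): 0:2→1,v→2,7→0 1:2→1,v→3,7→1 2:2→2,v→3,7→4 3:2→3,v→3,7→3 4:2→5,v→3,7→3 5:2→6,v→3,7→3 6:2→3,v→3,7→3 [Hopcroft].
'2v': |S_i|=[10, 9, 2] end={s5,s8} ∉↓L; 2/2 single-dels accept.
'vv': run [10, 8, 2] end={s5,s8} ∉↓L; 2/2 deletions ∈↓L.
'v77': run [10, 8, 7, 3] end={s12,s5,s8} rej; 3/3 deletions ∈↓L.
'v7222': N↓-sim [10, 8, 7, 6, 4, 2] end={s5,s8} rej; 5/5 single-dels accept.
4 minimals (antichain).

Antichain: [2v, vv, v77, v7222].


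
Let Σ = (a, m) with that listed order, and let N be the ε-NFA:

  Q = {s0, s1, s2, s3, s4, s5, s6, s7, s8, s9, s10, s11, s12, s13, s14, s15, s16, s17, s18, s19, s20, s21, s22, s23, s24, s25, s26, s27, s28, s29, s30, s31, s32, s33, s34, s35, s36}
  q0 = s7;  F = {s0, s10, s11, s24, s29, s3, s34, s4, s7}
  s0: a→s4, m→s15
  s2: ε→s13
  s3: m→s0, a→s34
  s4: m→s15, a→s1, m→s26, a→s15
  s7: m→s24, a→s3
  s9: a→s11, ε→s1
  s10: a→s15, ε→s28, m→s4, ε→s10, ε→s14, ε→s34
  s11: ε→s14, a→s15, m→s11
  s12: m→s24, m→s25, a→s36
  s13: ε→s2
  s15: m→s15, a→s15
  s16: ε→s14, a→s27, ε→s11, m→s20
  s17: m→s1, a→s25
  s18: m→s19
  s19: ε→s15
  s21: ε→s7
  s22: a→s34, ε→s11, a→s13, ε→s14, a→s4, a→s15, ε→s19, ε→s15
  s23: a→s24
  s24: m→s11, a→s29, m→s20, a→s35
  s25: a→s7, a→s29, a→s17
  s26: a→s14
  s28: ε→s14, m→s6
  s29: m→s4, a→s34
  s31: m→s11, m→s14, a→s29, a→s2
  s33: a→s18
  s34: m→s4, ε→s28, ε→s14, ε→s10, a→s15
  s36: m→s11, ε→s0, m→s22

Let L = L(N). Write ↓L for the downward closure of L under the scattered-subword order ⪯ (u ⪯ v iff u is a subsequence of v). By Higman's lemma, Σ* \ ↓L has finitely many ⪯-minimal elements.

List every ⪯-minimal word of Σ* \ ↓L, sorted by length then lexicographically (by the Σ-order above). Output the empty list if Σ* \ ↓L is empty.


|Q|=37, |F|=9, |δ|=71 (21 ε).
min D↑ (9 st, q0=0, F={7}): 0:a→1,m→2 1:a→3,m→4 2:a→5,m→6 3:a→7,m→8 4:a→8,m→7 5:a→3,m→8 6:a→7,m→6 7:a→7,m→7 8:a→7,m→7.
'aaa': run [17, 13, 9, 3] end={s1,s14,s15} ∉↓L; 3/3 del acc.
'amm': N↓-sim [17, 13, 7, 3] end={s14,s15,s26} — reject; 3/3 del acc.
'mma': run [17, 15, 8, 3] end={s1,s14,s15} — reject; 3/3 single-dels accept.
3 words, ⪯-incomp.

A = [aaa, amm, mma].


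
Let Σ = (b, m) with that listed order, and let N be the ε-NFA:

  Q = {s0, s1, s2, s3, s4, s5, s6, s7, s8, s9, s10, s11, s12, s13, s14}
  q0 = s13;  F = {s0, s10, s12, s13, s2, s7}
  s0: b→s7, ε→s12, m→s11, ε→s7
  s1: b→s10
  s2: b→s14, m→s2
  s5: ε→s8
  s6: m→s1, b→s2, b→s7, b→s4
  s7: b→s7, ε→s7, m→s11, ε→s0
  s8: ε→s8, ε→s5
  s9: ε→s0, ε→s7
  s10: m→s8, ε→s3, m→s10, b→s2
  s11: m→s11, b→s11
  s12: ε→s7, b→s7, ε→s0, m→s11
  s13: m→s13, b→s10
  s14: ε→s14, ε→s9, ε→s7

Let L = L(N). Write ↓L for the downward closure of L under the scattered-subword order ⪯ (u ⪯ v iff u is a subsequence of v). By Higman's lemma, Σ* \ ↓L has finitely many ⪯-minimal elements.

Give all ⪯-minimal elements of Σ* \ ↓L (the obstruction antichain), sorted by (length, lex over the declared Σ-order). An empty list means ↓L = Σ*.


A = [bbbm].

|Q|=15, |F|=6, |δ|=35 (15 ε).
min D↑ (5 st, q0=0, F={4}): 0:b→1,m→0 1:b→2,m→1 2:b→3,m→2 3:b→3,m→4 4:b→4,m→4.
'bbbm': run [12, 11, 7, 6, 1] end={s11} — reject; 4/4 single-dels accept.
1 obstructions.


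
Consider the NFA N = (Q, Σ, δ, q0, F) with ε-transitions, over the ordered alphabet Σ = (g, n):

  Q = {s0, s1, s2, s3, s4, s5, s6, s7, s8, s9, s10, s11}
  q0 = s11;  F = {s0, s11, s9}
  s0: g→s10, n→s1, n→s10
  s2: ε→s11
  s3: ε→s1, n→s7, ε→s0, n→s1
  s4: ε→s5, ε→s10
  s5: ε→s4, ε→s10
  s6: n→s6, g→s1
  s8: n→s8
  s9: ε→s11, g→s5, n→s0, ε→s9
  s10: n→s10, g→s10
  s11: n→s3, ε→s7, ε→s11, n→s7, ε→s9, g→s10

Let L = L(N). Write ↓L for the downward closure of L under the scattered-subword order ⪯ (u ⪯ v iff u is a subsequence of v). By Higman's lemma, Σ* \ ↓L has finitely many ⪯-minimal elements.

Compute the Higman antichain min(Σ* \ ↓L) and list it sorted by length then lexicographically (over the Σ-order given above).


|Q|=12, |F|=3, |δ|=27 (12 ε).
min D↑ (3 st, q0=0, F={1}): 0:g→1,n→2 1:g→1,n→1 2:g→1,n→1.
'g': N↓-sim [9, 3] end={s10,s4,s5} — reject; 1/1 deletions ∈↓L.
'nn': |S_i|=[9, 5, 3] end={s1,s10,s7} ∉↓L; 2/2 del acc.
2 minimals (antichain).

min(Σ*\↓L) = [g, nn].


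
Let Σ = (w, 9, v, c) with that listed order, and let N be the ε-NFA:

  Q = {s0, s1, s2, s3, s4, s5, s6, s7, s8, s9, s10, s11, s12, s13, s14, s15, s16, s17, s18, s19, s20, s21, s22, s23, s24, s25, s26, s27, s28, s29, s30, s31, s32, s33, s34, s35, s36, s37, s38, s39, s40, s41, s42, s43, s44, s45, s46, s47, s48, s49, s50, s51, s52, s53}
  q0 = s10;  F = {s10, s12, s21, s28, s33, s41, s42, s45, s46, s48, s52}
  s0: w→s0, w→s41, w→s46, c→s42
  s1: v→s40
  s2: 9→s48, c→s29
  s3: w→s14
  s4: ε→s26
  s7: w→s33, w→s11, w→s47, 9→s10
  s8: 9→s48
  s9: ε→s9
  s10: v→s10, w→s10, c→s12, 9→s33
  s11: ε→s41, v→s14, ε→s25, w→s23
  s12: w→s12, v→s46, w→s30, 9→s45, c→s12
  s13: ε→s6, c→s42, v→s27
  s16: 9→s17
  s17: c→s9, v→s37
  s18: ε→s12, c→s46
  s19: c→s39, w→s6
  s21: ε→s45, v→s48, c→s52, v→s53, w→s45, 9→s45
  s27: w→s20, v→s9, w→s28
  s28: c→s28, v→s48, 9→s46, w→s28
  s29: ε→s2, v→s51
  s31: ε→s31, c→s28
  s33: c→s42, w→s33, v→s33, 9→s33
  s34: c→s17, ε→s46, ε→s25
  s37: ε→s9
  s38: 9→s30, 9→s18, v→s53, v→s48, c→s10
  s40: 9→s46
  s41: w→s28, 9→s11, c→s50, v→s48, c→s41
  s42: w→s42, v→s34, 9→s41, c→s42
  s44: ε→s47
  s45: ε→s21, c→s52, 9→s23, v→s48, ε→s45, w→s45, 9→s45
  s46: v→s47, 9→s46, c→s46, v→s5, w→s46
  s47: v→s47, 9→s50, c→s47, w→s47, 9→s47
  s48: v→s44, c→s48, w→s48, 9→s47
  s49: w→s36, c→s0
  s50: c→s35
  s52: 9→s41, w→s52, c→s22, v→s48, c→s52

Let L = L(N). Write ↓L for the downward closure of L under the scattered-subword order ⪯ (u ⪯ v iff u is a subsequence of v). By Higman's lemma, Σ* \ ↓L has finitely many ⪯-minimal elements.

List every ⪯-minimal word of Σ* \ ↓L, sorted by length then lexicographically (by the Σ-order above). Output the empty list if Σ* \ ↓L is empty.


A = [cvv, c9v9, 9c9w9v].

|Q|=54, |F|=11, |δ|=108 (15 ε).
min D↑ (11 st, q0=0, F={9}): 0:w→0,9→1,v→0,c→2 1:w→1,9→1,v→1,c→3 2:w→2,9→4,v→5,c→2 3:w→3,9→6,v→5,c→3 4:w→4,9→4,v→7,c→8 5:w→5,9→5,v→9,c→5 6:w→10,9→6,v→7,c→6 7:w→7,9→9,v→9,c→7 8:w→8,9→6,v→7,c→8 9:w→9,9→9,v→9,c→9 10:w→10,9→5,v→7,c→10 [Hopcroft].
'cvv': |S_i|=[27, 25, 14, 7] end={s35,s37,s44,s47,s5,s50,s9} ∉↓L; 3/3 single-dels accept.
'c9v9': N↓-sim [27, 25, 18, 8, 3] end={s35,s47,s50} rej; 4/4 del acc.
'9c9w9v': |S_i|=[27, 24, 20, 13, 9, 5, 4] end={s35,s47,s5,s50} ∉↓L; 6/6 del acc.
3 minimals (antichain).


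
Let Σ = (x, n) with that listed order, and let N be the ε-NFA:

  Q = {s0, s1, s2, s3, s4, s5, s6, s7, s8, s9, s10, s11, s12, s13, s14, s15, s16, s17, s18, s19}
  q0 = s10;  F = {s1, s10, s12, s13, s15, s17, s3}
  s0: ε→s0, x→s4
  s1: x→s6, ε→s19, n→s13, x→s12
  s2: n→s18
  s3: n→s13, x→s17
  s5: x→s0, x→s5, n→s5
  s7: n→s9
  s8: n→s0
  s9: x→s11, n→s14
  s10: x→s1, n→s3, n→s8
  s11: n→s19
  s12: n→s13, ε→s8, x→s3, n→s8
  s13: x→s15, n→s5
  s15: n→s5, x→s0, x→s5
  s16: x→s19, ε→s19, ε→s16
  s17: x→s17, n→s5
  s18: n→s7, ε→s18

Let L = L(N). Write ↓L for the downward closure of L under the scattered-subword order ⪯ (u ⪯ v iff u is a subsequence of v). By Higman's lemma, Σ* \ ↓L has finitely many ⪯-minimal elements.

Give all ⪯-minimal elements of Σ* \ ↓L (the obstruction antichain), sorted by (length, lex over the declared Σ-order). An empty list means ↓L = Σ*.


|Q|=20, |F|=7, |δ|=36 (6 ε).
min D↑ (8 st, q0=0, F={7}): 0:x→1,n→2 1:x→3,n→4 2:x→5,n→4 3:x→2,n→4 4:x→6,n→7 5:x→5,n→7 6:x→7,n→7 7:x→7,n→7.
'xnn': N↓-sim [13, 12, 6, 3] end={s0,s4,s5} rej; 3/3 deletions ∈↓L.
'nxn': run [13, 8, 5, 3] end={s0,s4,s5} — reject; 3/3 del acc.
'nnn': |S_i|=[13, 8, 5, 3] end={s0,s4,s5} — reject; 3/3 del acc.
'xnxx': run [13, 12, 6, 4, 3] end={s0,s4,s5} — reject; 4/4 del acc.
'nnxx': run [13, 8, 5, 4, 3] end={s0,s4,s5} rej; 4/4 deletions ∈↓L.
'xxxxn': |S_i|=[13, 12, 10, 7, 5, 3] end={s0,s4,s5} — reject; 5/5 del acc.
6 minimals (antichain).

min(Σ*\↓L) = [xnn, nxn, nnn, xnxx, nnxx, xxxxn].


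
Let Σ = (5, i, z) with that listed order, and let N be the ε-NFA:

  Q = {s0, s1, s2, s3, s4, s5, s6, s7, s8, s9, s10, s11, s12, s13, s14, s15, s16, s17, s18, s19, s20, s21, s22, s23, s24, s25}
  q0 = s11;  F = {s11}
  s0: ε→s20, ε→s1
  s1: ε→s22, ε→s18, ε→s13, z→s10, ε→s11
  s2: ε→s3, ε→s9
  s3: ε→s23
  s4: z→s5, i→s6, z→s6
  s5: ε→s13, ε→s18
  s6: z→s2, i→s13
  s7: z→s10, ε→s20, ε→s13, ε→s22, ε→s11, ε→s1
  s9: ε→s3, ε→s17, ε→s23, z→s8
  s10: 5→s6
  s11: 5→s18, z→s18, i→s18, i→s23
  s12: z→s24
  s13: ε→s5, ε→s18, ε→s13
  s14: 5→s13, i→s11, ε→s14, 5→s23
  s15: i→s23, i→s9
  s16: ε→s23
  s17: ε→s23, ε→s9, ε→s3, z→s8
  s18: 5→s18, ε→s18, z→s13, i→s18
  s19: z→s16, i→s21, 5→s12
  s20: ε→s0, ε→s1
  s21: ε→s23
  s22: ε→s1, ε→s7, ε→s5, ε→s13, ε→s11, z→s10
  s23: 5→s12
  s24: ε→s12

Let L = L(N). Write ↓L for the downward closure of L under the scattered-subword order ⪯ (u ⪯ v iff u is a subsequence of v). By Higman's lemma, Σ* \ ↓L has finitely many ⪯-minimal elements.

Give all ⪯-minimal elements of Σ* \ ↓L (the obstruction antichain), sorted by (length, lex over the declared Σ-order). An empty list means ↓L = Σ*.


min(Σ*\↓L) = [5, i, z].

|Q|=26, |F|=1, |δ|=65 (37 ε).
min D↑ (2 st, q0=0, F={1}): 0:5→1,i→1,z→1 1:5→1,i→1,z→1 (ε-aug+det+¬).
'5': run [7, 5] end={s12,s13,s18,s24,s5} rej; 1/1 del acc.
'i': run [7, 6] end={s12,s13,s18,s23,s24,s5} rej; 1/1 deletions ∈↓L.
'z': N↓-sim [7, 5] end={s12,s13,s18,s24,s5} ∉↓L; 1/1 deletions ∈↓L.
3 minimals (antichain).


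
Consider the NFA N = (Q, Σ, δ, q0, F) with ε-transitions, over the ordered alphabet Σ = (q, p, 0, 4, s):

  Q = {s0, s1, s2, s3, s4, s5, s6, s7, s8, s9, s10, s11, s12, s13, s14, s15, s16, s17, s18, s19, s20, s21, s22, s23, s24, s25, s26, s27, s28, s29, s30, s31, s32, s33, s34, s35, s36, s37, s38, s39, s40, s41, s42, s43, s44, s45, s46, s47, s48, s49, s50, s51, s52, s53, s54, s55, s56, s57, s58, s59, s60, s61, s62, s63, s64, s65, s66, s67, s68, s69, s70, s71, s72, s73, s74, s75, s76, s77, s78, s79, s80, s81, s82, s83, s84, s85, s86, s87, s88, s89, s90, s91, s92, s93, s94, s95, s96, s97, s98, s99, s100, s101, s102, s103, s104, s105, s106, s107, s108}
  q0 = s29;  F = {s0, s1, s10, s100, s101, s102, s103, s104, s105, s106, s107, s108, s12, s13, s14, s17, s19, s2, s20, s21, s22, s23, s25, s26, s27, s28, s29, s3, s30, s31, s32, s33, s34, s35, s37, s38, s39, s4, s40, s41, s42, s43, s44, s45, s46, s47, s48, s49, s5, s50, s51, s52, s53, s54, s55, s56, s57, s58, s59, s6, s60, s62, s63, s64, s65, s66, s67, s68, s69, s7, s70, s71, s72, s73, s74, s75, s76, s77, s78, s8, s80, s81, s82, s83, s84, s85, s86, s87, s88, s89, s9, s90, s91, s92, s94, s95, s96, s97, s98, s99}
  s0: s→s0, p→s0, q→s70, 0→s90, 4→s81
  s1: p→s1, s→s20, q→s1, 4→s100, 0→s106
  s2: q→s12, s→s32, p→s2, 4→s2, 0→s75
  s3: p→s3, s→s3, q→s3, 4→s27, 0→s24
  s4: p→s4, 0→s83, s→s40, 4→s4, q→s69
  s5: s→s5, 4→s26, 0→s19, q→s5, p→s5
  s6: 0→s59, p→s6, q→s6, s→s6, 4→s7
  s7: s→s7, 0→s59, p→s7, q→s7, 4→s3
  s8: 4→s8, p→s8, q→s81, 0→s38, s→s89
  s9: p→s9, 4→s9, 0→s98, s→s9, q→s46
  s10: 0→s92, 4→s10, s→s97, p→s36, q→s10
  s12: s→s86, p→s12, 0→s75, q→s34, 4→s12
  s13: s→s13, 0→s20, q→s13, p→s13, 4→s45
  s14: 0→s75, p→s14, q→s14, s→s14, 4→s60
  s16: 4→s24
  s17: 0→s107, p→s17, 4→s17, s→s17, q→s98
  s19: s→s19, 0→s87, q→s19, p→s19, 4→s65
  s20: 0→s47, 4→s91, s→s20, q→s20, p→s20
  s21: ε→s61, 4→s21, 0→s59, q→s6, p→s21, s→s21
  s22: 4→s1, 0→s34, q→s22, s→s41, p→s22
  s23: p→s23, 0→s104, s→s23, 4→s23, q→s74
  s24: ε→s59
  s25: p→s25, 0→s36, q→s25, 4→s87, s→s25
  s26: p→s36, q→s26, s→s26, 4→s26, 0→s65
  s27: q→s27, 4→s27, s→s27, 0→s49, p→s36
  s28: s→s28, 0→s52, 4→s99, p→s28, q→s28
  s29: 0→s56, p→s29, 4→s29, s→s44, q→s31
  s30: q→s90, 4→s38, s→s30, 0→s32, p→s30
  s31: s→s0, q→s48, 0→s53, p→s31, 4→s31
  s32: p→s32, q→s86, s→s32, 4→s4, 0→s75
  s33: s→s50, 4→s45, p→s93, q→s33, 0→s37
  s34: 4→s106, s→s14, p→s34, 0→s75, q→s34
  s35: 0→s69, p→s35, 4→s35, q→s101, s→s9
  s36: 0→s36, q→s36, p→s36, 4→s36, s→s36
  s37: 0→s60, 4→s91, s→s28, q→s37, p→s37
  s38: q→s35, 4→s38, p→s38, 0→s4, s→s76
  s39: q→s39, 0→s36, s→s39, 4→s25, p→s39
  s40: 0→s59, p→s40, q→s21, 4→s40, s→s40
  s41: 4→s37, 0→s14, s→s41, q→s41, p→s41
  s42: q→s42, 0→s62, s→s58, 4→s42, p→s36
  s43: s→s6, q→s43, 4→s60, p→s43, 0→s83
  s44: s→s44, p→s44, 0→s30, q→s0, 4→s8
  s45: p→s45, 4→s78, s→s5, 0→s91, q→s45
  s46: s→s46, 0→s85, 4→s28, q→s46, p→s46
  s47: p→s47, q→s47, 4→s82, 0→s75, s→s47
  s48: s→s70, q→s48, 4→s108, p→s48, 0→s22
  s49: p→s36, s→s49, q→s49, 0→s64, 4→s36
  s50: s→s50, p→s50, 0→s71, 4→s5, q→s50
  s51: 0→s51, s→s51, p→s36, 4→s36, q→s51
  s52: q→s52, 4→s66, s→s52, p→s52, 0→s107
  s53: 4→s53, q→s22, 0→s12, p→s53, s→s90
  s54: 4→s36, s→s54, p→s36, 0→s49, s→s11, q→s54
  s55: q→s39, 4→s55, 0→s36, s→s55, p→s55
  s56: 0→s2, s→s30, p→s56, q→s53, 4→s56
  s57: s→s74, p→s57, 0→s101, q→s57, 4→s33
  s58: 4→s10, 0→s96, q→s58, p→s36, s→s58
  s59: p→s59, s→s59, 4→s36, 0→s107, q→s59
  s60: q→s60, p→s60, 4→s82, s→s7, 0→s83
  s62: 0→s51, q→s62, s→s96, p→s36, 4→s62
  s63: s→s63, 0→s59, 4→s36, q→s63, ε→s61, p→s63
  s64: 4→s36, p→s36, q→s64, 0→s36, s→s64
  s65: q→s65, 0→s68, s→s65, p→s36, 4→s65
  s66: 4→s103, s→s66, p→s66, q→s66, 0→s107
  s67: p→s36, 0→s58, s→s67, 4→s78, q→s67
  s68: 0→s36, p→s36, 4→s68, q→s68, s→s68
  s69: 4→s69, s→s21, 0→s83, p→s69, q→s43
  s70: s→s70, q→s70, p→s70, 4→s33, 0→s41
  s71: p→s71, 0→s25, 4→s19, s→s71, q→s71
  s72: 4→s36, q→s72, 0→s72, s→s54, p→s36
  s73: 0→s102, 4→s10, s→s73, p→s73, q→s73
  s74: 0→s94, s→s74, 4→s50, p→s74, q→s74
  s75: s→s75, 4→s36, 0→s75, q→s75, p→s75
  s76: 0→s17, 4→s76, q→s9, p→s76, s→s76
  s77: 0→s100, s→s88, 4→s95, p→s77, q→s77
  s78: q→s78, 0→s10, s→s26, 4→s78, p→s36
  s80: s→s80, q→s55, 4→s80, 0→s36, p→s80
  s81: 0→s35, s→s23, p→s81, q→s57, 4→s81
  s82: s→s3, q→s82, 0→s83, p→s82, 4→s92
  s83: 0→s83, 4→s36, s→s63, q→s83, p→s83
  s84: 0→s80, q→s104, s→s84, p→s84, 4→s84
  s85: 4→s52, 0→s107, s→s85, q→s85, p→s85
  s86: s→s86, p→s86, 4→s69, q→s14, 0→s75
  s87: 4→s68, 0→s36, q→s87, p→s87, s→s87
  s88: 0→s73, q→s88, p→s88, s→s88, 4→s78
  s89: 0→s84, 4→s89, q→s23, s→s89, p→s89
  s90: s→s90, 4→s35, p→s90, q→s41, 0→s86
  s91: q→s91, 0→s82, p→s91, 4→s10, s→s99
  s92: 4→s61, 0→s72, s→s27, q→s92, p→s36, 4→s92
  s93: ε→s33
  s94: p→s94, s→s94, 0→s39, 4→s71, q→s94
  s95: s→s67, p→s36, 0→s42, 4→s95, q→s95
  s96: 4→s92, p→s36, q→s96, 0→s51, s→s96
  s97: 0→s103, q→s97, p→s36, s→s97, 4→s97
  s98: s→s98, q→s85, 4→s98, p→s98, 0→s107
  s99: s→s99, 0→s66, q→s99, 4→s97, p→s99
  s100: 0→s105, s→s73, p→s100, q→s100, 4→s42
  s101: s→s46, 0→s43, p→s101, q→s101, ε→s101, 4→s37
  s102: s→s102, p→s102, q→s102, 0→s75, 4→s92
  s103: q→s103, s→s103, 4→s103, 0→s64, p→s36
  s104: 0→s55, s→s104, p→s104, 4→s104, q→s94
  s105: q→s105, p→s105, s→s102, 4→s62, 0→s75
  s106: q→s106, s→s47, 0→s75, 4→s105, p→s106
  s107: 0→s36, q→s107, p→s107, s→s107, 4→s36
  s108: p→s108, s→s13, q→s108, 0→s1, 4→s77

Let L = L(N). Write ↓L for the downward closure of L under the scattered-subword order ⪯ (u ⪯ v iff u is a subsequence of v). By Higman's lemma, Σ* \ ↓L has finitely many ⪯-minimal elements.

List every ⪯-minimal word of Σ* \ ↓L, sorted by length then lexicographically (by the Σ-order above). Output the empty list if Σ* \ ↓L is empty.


A = [0004, qq444p, s4s000].

|Q|=109, |F|=100, |δ|=513 (5 ε).
min D↑ (101 st, q0=0, F={30}): 0:q→1,p→0,0→2,4→0,s→3 1:q→4,p→1,0→5,4→1,s→6 2:q→5,p→2,0→7,4→2,s→8 3:q→6,p→3,0→8,4→9,s→3 4:q→4,p→4,0→10,4→11,s→12 5:q→10,p→5,0→13,4→5,s→14 6:q→12,p→6,0→14,4→15,s→6 7:q→13,p→7,0→16,4→7,s→17 8:q→14,p→8,0→17,4→18,s→8 9:q→15,p→9,0→18,4→9,s→19 10:q→10,p→10,0→20,4→21,s→22 11:q→11,p→11,0→21,4→23,s→24 12:q→12,p→12,0→22,4→25,s→12 13:q→20,p→13,0→16,4→13,s→26 14:q→22,p→14,0→26,4→27,s→14 15:q→28,p→15,0→27,4→15,s→29 16:q→16,p→16,0→16,4→30,s→16 17:q→26,p→17,0→16,4→31,s→17 18:q→27,p→18,0→31,4→18,s→32 19:q→29,p→19,0→33,4→19,s→19 20:q→20,p→20,0→16,4→34,s→35 21:q→21,p→21,0→34,4→36,s→37 22:q→22,p→22,0→35,4→38,s→22 23:q→23,p→23,0→36,4→39,s→40 24:q→24,p→24,0→37,4→41,s→24 25:q→25,p→25,0→38,4→41,s→42 26:q→35,p→26,0→16,4→43,s→26 27:q→44,p→27,0→43,4→27,s→45 28:q→28,p→28,0→44,4→25,s→46 29:q→46,p→29,0→47,4→29,s→29 30:q→30,p→30,0→30,4→30,s→30 31:q→43,p→31,0→48,4→31,s→49 32:q→45,p→32,0→50,4→32,s→32 33:q→47,p→33,0→51,4→33,s→33 34:q→34,p→34,0→16,4→52,s→53 35:q→35,p→35,0→16,4→54,s→35 36:q→36,p→36,0→52,4→55,s→56 37:q→37,p→37,0→53,4→57,s→37 38:q→38,p→38,0→54,4→57,s→58 39:q→39,p→30,0→55,4→39,s→59 40:q→40,p→40,0→56,4→60,s→40 41:q→41,p→41,0→57,4→60,s→61 42:q→42,p→42,0→62,4→61,s→42 43:q→63,p→43,0→48,4→43,s→64 44:q→44,p→44,0→63,4→38,s→65 45:q→65,p→45,0→66,4→45,s→45 46:q→46,p→46,0→67,4→42,s→46 47:q→67,p→47,0→68,4→47,s→47 48:q→48,p→48,0→48,4→30,s→69 49:q→64,p→49,0→70,4→49,s→49 50:q→66,p→50,0→71,4→50,s→50 51:q→68,p→51,0→30,4→51,s→51 52:q→52,p→52,0→16,4→72,s→73 53:q→53,p→53,0→16,4→74,s→53 54:q→54,p→54,0→48,4→74,s→75 55:q→55,p→30,0→72,4→55,s→76 56:q→56,p→56,0→73,4→77,s→56 57:q→57,p→57,0→74,4→77,s→78 58:q→58,p→58,0→79,4→78,s→58 59:q→59,p→30,0→76,4→60,s→59 60:q→60,p→30,0→77,4→60,s→80 61:q→61,p→61,0→81,4→80,s→61 62:q→62,p→62,0→82,4→81,s→62 63:q→63,p→63,0→48,4→54,s→83 64:q→83,p→64,0→70,4→64,s→64 65:q→65,p→65,0→84,4→58,s→65 66:q→84,p→66,0→71,4→66,s→66 67:q→67,p→67,0→85,4→62,s→67 68:q→85,p→68,0→30,4→68,s→68 69:q→69,p→69,0→70,4→30,s→69 70:q→70,p→70,0→71,4→30,s→70 71:q→71,p→71,0→30,4→30,s→71 72:q→72,p→30,0→86,4→72,s→87 73:q→73,p→73,0→16,4→88,s→73 74:q→74,p→74,0→48,4→88,s→89 75:q→75,p→75,0→70,4→89,s→75 76:q→76,p→30,0→87,4→77,s→76 77:q→77,p→30,0→88,4→77,s→90 78:q→78,p→78,0→91,4→90,s→78 79:q→79,p→79,0→71,4→91,s→79 80:q→80,p→30,0→92,4→80,s→80 81:q→81,p→81,0→93,4→92,s→81 82:q→82,p→82,0→30,4→93,s→82 83:q→83,p→83,0→70,4→75,s→83 84:q→84,p→84,0→71,4→79,s→84 85:q→85,p→85,0→30,4→82,s→85 86:q→86,p→30,0→86,4→30,s→86 87:q→87,p→30,0→86,4→88,s→87 88:q→88,p→30,0→94,4→88,s→95 89:q→89,p→89,0→70,4→95,s→89 90:q→90,p→30,0→96,4→90,s→90 91:q→91,p→91,0→71,4→96,s→91 92:q→92,p→30,0→97,4→92,s→92 93:q→93,p→93,0→30,4→97,s→93 94:q→94,p→30,0→94,4→30,s→98 95:q→95,p→30,0→99,4→95,s→95 96:q→96,p→30,0→100,4→96,s→96 97:q→97,p→30,0→30,4→97,s→97 98:q→98,p→30,0→99,4→30,s→98 99:q→99,p→30,0→100,4→30,s→99 100:q→100,p→30,0→30,4→30,s→100.
'0004': run [105, 80, 50, 14, 1] end={s36} ∉↓L; 4/4 single-dels accept.
'qq444p': N↓-sim [105, 90, 75, 60, 44, 23, 1] end={s36} — reject; 6/6 deletions ∈↓L.
's4s000': |S_i|=[105, 87, 67, 46, 24, 9, 1] end={s36} rej; 6/6 deletions ∈↓L.
3 words, ⪯-incomp.


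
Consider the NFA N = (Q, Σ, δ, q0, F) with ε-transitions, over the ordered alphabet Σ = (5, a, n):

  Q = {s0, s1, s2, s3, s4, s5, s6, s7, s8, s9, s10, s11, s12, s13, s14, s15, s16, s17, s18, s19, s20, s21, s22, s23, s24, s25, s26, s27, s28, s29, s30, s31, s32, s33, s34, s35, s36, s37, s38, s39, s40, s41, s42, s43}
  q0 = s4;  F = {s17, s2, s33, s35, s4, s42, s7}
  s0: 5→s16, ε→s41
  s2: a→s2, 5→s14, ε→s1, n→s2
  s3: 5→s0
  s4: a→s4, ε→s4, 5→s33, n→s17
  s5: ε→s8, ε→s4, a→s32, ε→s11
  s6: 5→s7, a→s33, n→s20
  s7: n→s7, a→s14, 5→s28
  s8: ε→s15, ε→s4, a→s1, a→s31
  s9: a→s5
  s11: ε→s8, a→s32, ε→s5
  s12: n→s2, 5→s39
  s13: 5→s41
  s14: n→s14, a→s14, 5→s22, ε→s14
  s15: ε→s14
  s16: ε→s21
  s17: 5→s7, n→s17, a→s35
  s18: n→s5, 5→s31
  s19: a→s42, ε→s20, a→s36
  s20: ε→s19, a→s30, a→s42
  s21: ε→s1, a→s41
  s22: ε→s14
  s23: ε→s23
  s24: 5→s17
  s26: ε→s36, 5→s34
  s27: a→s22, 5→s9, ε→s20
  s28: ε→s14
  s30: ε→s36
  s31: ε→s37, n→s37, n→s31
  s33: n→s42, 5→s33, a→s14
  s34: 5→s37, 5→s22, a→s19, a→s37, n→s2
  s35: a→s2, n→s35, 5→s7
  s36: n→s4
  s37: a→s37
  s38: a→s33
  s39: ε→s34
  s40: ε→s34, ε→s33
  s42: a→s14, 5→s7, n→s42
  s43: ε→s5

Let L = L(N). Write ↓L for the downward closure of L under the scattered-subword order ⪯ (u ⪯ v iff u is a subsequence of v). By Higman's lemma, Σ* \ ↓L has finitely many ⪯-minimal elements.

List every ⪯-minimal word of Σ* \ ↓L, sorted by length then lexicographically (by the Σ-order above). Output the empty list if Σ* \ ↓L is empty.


min(Σ*\↓L) = [5a, n55, naa5].

|Q|=44, |F|=7, |δ|=85 (27 ε).
min D↑ (8 st, q0=0, F={3}): 0:5→1,a→0,n→2 1:5→1,a→3,n→4 2:5→5,a→6,n→2 3:5→3,a→3,n→3 4:5→5,a→3,n→4 5:5→3,a→3,n→5 6:5→5,a→7,n→6 7:5→3,a→7,n→7.
'5a': N↓-sim [11, 6, 2] end={s14,s22} — reject; 2/2 deletions ∈↓L.
'n55': N↓-sim [11, 9, 4, 3] end={s14,s22,s28} ∉↓L; 3/3 single-dels accept.
'naa5': run [11, 9, 7, 4, 2] end={s14,s22} ∉↓L; 4/4 single-dels accept.
3 words, ⪯-incomp.


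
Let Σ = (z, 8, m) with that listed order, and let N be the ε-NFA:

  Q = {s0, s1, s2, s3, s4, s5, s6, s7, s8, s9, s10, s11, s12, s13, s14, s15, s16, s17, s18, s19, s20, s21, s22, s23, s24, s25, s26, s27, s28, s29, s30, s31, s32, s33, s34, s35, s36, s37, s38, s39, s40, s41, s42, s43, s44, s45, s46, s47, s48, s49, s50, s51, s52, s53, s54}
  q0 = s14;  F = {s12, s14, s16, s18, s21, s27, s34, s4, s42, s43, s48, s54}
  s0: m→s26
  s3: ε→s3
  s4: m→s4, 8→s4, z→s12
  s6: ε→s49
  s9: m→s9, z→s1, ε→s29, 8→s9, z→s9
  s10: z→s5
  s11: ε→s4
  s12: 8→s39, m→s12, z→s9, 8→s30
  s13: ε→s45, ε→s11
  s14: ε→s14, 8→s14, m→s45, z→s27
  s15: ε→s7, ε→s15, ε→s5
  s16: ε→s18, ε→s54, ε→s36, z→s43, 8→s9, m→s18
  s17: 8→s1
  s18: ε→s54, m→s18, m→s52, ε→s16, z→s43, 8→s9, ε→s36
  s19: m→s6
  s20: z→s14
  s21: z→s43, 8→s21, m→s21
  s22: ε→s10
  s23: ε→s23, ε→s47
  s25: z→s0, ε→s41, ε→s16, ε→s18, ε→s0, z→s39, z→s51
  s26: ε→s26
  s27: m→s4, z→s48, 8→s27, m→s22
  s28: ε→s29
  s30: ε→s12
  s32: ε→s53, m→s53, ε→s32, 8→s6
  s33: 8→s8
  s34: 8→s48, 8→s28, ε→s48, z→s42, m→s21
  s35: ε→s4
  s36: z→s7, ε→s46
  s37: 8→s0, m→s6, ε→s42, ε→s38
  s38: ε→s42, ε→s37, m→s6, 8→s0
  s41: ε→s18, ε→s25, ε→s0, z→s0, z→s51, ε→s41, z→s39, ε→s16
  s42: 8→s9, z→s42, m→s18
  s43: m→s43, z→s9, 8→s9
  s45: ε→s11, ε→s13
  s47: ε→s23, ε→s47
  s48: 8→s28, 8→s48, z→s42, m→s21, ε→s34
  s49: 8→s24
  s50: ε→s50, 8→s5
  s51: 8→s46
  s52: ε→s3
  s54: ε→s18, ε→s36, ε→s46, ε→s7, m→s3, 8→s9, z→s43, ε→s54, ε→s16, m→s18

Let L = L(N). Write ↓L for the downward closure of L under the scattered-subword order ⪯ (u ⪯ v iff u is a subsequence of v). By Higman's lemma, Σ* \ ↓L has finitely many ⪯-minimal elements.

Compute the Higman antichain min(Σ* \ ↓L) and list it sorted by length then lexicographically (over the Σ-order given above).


|Q|=55, |F|=12, |δ|=121 (53 ε).
min D↑ (10 st, q0=0, F={7}): 0:z→1,8→0,m→2 1:z→3,8→1,m→2 2:z→4,8→2,m→2 3:z→5,8→3,m→6 4:z→7,8→4,m→4 5:z→5,8→7,m→8 6:z→9,8→6,m→6 7:z→7,8→7,m→7 8:z→9,8→7,m→8 9:z→7,8→7,m→9 (ε-aug+det+¬).
'mzz': run [29, 23, 9, 3] end={s1,s29,s9} ∉↓L; 3/3 del acc.
'zzz8': |S_i|=[29, 25, 21, 13, 3] end={s1,s29,s9} — reject; 4/4 single-dels accept.
2 obstructions.

A = [mzz, zzz8].


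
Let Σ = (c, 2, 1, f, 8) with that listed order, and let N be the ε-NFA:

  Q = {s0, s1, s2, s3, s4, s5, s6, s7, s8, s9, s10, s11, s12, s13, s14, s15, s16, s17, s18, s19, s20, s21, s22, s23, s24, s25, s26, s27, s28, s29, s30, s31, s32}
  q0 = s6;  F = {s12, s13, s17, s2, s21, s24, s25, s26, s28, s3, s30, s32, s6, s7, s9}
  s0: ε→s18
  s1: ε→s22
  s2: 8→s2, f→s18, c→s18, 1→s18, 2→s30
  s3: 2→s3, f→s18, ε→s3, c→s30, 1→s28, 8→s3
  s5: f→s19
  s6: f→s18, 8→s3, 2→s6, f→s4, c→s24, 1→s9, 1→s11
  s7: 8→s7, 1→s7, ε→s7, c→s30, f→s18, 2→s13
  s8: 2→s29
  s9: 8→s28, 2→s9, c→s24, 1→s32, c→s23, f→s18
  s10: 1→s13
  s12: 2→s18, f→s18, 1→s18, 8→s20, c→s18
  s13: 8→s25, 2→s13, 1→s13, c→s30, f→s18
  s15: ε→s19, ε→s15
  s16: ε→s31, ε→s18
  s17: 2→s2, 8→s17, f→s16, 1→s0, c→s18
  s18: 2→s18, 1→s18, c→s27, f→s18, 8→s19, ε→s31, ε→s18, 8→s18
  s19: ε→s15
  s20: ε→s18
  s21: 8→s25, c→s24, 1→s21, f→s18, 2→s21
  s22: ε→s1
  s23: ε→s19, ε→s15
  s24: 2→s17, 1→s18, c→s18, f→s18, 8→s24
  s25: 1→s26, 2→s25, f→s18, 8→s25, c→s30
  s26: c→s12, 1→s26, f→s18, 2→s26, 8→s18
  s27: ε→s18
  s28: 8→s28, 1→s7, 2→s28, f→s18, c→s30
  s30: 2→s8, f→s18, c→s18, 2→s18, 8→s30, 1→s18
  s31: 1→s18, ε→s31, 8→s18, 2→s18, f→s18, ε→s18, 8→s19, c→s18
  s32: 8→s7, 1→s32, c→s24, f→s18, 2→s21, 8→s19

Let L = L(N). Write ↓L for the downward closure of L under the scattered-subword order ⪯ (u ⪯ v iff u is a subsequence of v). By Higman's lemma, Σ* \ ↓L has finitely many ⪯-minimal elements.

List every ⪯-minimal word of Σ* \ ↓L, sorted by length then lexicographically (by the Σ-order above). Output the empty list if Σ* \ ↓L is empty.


Antichain: [f, cc, c1, 8c2, c2222, 112818].

|Q|=33, |F|=15, |δ|=113 (18 ε).
min D↑ (16 st, q0=0, F={3}): 0:c→1,2→0,1→2,f→3,8→4 1:c→3,2→5,1→3,f→3,8→1 2:c→1,2→2,1→6,f→3,8→7 3:c→3,2→3,1→3,f→3,8→3 4:c→8,2→4,1→7,f→3,8→4 5:c→3,2→9,1→3,f→3,8→5 6:c→1,2→10,1→6,f→3,8→11 7:c→8,2→7,1→11,f→3,8→7 8:c→3,2→3,1→3,f→3,8→8 9:c→3,2→8,1→3,f→3,8→9 10:c→1,2→10,1→10,f→3,8→12 11:c→8,2→13,1→11,f→3,8→11 12:c→8,2→12,1→14,f→3,8→12 13:c→8,2→13,1→13,f→3,8→12 14:c→15,2→14,1→14,f→3,8→3 15:c→3,2→3,1→3,f→3,8→3 (ε-aug+det+¬).
'f': |S_i|=[28, 7] end={s15,s16,s18,s19,s27,s31,s4} ∉↓L; 1/1 deletions ∈↓L.
'cc': run [28, 16, 5] end={s15,s18,s19,s27,s31} — reject; 2/2 del acc.
'c1': run [28, 16, 6] end={s0,s15,s18,s19,s27,s31} ∉↓L; 2/2 del acc.
'8c2': N↓-sim [28, 21, 10, 7] end={s15,s18,s19,s27,s29,s31,s8} — reject; 3/3 deletions ∈↓L.
'c2222': |S_i|=[28, 16, 12, 9, 8, 7] end={s15,s18,s19,s27,s29,s31,s8} rej; 5/5 del acc.
'112818': run [28, 25, 21, 19, 17, 9, 6] end={s15,s18,s19,s20,s27,s31} — reject; 6/6 single-dels accept.
6 obstructions.


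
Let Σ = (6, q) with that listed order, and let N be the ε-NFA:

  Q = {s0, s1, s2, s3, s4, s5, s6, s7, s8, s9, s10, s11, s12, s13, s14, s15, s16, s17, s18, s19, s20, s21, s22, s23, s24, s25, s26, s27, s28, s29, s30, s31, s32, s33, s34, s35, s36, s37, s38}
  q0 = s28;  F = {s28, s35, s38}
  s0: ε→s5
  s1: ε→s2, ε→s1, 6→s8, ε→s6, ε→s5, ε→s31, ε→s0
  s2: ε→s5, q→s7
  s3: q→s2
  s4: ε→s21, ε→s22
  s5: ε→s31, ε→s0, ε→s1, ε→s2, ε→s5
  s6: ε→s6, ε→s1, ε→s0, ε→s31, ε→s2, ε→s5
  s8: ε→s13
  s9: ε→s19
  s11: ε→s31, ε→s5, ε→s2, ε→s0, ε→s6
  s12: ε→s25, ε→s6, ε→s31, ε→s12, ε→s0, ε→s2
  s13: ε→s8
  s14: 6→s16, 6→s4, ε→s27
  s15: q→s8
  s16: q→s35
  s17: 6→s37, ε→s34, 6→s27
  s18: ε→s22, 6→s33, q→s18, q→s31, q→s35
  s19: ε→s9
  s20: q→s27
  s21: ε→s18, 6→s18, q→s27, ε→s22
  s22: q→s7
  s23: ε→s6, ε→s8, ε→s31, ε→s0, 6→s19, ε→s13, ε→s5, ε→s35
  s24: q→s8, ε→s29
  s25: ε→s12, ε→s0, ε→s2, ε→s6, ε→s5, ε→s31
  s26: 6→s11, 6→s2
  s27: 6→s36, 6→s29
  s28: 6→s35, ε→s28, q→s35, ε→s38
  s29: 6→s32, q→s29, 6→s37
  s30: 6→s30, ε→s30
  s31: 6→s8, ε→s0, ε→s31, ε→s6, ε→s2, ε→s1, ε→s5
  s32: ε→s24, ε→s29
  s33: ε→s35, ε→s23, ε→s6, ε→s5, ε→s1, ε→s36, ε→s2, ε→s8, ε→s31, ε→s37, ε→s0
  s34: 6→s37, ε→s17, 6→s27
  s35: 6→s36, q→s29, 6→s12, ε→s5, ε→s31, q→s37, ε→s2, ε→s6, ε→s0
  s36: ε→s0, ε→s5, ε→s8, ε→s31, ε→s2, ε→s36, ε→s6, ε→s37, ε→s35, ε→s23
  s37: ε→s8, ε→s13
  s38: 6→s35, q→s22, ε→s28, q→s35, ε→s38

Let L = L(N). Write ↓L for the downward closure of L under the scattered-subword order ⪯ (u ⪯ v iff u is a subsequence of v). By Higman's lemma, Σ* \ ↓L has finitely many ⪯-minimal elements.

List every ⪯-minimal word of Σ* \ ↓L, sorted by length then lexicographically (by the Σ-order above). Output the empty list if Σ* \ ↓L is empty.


min(Σ*\↓L) = [6q, qq].

|Q|=39, |F|=3, |δ|=136 (97 ε).
min D↑ (3 st, q0=0, F={2}): 0:6→1,q→1 1:6→1,q→2 2:6→2,q→2 [Hopcroft].
'6q': run [23, 20, 7] end={s13,s24,s29,s32,s37,s7,s8} ∉↓L; 2/2 deletions ∈↓L.
'qq': run [23, 21, 7] end={s13,s24,s29,s32,s37,s7,s8} rej; 2/2 single-dels accept.
2 words, ⪯-incomp.


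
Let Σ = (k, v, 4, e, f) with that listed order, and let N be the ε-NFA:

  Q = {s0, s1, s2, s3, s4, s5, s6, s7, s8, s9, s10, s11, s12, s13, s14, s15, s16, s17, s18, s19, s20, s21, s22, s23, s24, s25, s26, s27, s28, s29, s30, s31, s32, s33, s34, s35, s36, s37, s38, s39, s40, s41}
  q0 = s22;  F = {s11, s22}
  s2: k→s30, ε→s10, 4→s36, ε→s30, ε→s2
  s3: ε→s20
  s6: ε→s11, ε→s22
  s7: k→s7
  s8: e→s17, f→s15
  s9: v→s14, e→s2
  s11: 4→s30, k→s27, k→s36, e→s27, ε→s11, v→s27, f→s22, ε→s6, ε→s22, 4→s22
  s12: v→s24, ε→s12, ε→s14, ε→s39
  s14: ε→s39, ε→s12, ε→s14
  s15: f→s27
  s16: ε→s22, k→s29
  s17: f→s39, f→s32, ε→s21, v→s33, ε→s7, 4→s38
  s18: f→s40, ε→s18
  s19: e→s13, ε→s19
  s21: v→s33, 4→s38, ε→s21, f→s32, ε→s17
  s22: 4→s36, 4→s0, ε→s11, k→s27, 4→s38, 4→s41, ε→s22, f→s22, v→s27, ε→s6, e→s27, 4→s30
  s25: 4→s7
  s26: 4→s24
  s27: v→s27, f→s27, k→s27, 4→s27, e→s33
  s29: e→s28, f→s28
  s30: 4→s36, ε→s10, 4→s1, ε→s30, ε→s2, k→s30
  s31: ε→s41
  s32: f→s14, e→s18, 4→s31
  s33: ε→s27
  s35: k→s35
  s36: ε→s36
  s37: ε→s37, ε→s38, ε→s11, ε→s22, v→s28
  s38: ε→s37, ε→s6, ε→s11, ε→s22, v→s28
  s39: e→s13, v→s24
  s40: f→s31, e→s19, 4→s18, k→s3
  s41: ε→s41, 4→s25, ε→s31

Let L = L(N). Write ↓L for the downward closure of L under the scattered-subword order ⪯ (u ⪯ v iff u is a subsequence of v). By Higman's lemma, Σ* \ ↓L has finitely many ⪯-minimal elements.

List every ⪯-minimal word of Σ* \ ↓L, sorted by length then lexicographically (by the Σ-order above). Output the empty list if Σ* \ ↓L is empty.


|Q|=42, |F|=2, |δ|=101 (41 ε).
min D↑ (2 st, q0=0, F={1}): 0:k→1,v→1,4→0,e→1,f→0 1:k→1,v→1,4→1,e→1,f→1 (ε-aug+det+¬).
'k': |S_i|=[18, 8] end={s1,s10,s2,s27,s30,s33,s36,s7} — reject; 1/1 deletions ∈↓L.
'v': run [18, 3] end={s27,s28,s33} ∉↓L; 1/1 deletions ∈↓L.
'e': run [18, 2] end={s27,s33} — reject; 1/1 del acc.
3 obstructions.

min(Σ*\↓L) = [k, v, e].


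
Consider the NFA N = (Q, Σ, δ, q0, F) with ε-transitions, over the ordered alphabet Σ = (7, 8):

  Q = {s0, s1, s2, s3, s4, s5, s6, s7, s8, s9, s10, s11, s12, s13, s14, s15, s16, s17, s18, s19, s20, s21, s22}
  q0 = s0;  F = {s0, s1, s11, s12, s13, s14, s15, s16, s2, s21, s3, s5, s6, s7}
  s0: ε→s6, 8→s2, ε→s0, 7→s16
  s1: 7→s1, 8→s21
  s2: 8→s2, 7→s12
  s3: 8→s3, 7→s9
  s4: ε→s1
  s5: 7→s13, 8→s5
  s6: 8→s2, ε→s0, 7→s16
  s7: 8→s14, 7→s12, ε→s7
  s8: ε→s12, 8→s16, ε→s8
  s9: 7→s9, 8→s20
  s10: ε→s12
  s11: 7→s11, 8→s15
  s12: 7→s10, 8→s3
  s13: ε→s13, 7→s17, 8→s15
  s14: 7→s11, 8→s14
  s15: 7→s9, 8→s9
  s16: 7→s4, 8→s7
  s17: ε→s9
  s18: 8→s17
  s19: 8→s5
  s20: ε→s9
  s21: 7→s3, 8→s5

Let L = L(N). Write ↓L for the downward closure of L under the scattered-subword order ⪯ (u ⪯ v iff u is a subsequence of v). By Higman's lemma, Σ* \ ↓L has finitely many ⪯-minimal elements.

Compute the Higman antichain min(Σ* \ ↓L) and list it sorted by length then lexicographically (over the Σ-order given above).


|Q|=23, |F|=14, |δ|=44 (11 ε).
min D↑ (14 st, q0=0, F={11}): 0:7→1,8→2 1:7→3,8→4 2:7→5,8→2 3:7→3,8→6 4:7→5,8→7 5:7→5,8→8 6:7→8,8→9 7:7→10,8→7 8:7→11,8→8 9:7→12,8→9 10:7→10,8→13 11:7→11,8→11 12:7→11,8→13 13:7→11,8→11 [Hopcroft].
'8787': |S_i|=[19, 14, 9, 4, 2] end={s20,s9} rej; 4/4 single-dels accept.
'77877': |S_i|=[19, 16, 13, 8, 6, 3] end={s17,s20,s9} — reject; 5/5 single-dels accept.
'788788': N↓-sim [19, 16, 13, 9, 6, 3, 2] end={s20,s9} ∉↓L; 6/6 deletions ∈↓L.
3 words, ⪯-incomp.

A = [8787, 77877, 788788].


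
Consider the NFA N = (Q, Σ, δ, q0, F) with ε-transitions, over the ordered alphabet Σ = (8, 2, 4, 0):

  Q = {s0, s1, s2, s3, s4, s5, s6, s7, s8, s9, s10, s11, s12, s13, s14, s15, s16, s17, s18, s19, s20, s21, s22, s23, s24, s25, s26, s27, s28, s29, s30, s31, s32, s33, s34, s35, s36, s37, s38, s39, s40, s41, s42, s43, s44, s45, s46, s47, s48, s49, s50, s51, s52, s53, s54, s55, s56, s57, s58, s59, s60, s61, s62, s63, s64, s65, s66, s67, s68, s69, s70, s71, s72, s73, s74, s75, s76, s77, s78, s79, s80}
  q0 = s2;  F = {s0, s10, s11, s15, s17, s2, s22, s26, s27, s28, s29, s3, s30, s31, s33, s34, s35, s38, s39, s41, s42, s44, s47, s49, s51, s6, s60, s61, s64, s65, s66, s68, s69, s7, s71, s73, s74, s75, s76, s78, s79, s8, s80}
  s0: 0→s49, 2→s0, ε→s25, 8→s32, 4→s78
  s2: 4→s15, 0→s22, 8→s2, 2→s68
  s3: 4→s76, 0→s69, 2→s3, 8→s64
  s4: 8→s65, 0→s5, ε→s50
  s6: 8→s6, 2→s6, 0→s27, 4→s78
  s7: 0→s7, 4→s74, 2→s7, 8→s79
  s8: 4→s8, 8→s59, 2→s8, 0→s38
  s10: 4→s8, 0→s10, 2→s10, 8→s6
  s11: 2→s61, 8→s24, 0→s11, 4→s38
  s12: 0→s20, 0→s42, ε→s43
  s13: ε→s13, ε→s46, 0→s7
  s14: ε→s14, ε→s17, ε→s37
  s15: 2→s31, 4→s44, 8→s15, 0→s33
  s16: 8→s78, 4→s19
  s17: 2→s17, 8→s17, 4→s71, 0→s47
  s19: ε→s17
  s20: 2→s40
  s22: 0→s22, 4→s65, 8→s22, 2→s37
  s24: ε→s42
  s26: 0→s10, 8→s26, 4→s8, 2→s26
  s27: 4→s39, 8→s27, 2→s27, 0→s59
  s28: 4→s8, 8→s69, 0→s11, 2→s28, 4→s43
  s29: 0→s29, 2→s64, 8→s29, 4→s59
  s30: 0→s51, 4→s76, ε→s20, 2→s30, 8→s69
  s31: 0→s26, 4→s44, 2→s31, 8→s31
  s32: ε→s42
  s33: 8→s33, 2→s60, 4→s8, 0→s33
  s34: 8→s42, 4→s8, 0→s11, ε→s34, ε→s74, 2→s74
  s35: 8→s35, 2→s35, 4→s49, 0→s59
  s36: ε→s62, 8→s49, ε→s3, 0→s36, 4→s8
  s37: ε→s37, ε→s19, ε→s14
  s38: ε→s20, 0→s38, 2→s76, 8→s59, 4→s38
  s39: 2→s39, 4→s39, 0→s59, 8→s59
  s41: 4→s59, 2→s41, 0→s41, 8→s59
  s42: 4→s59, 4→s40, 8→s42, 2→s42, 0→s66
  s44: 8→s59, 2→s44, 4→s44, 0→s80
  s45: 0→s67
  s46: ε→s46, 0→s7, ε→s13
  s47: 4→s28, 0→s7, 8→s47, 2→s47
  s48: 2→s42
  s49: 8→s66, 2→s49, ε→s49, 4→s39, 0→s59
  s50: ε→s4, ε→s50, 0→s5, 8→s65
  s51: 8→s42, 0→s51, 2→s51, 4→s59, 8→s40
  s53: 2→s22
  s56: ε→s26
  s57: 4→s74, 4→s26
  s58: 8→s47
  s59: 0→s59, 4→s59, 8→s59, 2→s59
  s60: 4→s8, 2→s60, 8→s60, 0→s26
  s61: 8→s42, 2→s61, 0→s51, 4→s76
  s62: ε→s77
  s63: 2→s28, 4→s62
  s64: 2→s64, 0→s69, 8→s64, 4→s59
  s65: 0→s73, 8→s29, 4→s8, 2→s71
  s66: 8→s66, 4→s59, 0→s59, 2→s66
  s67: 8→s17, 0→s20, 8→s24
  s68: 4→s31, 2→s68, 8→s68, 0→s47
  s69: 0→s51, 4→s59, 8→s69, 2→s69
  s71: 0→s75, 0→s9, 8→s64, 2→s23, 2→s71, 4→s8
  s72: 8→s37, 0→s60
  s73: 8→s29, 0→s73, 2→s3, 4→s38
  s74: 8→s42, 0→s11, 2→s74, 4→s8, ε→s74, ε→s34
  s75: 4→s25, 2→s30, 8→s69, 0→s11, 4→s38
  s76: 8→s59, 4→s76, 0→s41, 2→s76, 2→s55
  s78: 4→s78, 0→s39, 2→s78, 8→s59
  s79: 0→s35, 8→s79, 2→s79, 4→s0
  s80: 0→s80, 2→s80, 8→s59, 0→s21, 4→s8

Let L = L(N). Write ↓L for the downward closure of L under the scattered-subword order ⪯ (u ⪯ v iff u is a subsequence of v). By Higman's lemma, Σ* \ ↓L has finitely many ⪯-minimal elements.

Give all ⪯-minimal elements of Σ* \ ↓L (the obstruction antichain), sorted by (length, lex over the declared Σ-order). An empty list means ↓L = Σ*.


Antichain: [448, 0484, 200800, 040204].

|Q|=81, |F|=43, |δ|=240 (29 ε).
min D↑ (43 st, q0=0, F={13}): 0:8→0,2→1,4→2,0→3 1:8→1,2→1,4→4,0→5 2:8→2,2→4,4→6,0→7 3:8→3,2→8,4→9,0→3 4:8→4,2→4,4→6,0→10 5:8→5,2→5,4→11,0→12 6:8→13,2→6,4→6,0→14 7:8→7,2→15,4→16,0→7 8:8→8,2→8,4→17,0→5 9:8→18,2→17,4→16,0→19 10:8→10,2→10,4→16,0→20 11:8→21,2→11,4→16,0→22 12:8→23,2→12,4→24,0→12 13:8→13,2→13,4→13,0→13 14:8→13,2→14,4→16,0→14 15:8→15,2→15,4→16,0→10 16:8→13,2→16,4→16,0→25 17:8→26,2→17,4→16,0→27 18:8→18,2→26,4→13,0→18 19:8→18,2→28,4→25,0→19 20:8→29,2→20,4→16,0→20 21:8→21,2→21,4→13,0→30 22:8→31,2→32,4→25,0→22 23:8→23,2→23,4→33,0→34 24:8→31,2→24,4→16,0→22 25:8→13,2→35,4→25,0→25 26:8→26,2→26,4→13,0→21 27:8→21,2→36,4→25,0→22 28:8→26,2→28,4→35,0→21 29:8→29,2→29,4→37,0→38 30:8→31,2→30,4→13,0→30 31:8→31,2→31,4→13,0→39 32:8→31,2→32,4→35,0→30 33:8→31,2→33,4→37,0→40 34:8→34,2→34,4→40,0→13 35:8→13,2→35,4→35,0→41 36:8→21,2→36,4→35,0→30 37:8→13,2→37,4→37,0→42 38:8→38,2→38,4→42,0→13 39:8→39,2→39,4→13,0→13 40:8→39,2→40,4→42,0→13 41:8→13,2→41,4→13,0→41 42:8→13,2→42,4→42,0→13 (ε-aug+det+¬).
'448': |S_i|=[57, 46, 15, 1] end={s59} rej; 3/3 del acc.
'0484': run [57, 52, 35, 10, 2] end={s40,s59} — reject; 4/4 deletions ∈↓L.
'200800': run [57, 50, 38, 30, 15, 6, 1] end={s59} rej; 6/6 del acc.
'040204': run [57, 52, 35, 24, 16, 7, 2] end={s40,s59} rej; 6/6 del acc.
4 obstructions.
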